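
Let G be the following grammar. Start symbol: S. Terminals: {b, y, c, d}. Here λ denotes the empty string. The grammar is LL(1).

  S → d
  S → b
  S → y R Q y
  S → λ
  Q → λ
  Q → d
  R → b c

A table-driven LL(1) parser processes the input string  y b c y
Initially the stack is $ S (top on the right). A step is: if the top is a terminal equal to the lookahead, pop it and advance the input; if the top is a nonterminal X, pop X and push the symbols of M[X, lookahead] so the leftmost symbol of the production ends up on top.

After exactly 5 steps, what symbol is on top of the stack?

step 1: stack=$ S  input=y b c y $  — expand S → y R Q y
step 2: stack=$ y Q R y  input=y b c y $  — match y
step 3: stack=$ y Q R  input=b c y $  — expand R → b c
step 4: stack=$ y Q c b  input=b c y $  — match b
step 5: stack=$ y Q c  input=c y $  — match c
Stack after step 5: $ y Q (top = Q).

Q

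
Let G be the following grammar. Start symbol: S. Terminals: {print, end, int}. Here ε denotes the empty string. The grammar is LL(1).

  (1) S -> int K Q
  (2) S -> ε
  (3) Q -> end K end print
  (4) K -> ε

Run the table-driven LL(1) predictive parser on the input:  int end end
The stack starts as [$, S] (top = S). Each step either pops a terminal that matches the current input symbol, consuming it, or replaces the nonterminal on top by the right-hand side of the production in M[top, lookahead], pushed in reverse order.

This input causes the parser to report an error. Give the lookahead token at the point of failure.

step 1: stack=$ S  input=int end end $  — expand S -> int K Q
step 2: stack=$ Q K int  input=int end end $  — match int
step 3: stack=$ Q K  input=end end $  — expand K -> ε
step 4: stack=$ Q  input=end end $  — expand Q -> end K end print
step 5: stack=$ print end K end  input=end end $  — match end
step 6: stack=$ print end K  input=end $  — expand K -> ε
step 7: stack=$ print end  input=end $  — match end
step 8: stack=$ print  input=$  — error: top is terminal print but lookahead is $

$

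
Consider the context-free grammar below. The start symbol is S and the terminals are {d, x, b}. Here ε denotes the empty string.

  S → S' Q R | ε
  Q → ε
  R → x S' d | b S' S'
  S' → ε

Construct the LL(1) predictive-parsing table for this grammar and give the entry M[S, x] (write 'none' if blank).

FIRST(Q) = {ε}
FIRST(R) = {b, x}
FIRST(S') = {ε}
FIRST(S) = {ε, b, x}  (via S' Q R)
FOLLOW(S) includes $ since S is the start symbol.
FOLLOW(S): S appears on no right-hand side. Thus FOLLOW(S) = {$}.
For S → S' Q R: FIRST(S' Q R) = {b, x}, so it goes in M[S, t] for t ∈ {b, x}.
For S → ε: FIRST(ε) = {ε}, so it goes in M[S, t] for t ∈ {}; since ε ∈ FIRST, also for every t ∈ FOLLOW(S) = {$}.

S → S' Q R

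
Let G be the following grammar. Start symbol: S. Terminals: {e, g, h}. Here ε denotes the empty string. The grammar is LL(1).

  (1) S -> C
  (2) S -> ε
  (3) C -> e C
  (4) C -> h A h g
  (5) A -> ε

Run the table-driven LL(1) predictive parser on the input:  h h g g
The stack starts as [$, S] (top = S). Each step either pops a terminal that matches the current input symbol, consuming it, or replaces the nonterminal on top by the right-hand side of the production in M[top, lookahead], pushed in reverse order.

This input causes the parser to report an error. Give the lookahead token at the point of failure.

     Stack      Input      Action
  1  $ S        h h g g $  expand S -> C
  2  $ C        h h g g $  expand C -> h A h g
  3  $ g h A h  h h g g $  match h
  4  $ g h A    h g g $    expand A -> ε
  5  $ g h      h g g $    match h
  6  $ g        g g $      match g
  7  $          g $        error: stack empty but input remains

g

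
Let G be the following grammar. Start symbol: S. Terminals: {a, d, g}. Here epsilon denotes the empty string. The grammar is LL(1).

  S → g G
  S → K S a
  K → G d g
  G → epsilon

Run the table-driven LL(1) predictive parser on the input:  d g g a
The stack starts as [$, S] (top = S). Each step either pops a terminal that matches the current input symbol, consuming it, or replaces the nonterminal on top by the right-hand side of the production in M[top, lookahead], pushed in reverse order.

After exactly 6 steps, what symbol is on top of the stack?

g

     Stack        Input      Action
  1  $ S          d g g a $  expand S → K S a
  2  $ a S K      d g g a $  expand K → G d g
  3  $ a S g d G  d g g a $  expand G → epsilon
  4  $ a S g d    d g g a $  match d
  5  $ a S g      g g a $    match g
  6  $ a S        g a $      expand S → g G
Stack after step 6: $ a G g (top = g).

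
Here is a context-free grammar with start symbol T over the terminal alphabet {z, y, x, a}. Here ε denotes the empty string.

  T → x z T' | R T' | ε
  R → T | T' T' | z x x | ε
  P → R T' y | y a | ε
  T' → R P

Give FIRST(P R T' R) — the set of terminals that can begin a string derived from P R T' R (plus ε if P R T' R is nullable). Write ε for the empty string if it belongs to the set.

{ε, x, y, z}

FIRST(T): from T→x z T' we get {x}; from T→R T' we get {ε, x, y, z}; from T→ε we get {ε}. So FIRST(T) = {ε, x, y, z}.
FIRST(R): from R→T we get {ε, x, y, z}; from R→T' T' we get {ε, x, y, z}; from R→z x x we get {z}; from R→ε we get {ε}. So FIRST(R) = {ε, x, y, z}.
FIRST(P): from P→R T' y we get {x, y, z}; from P→y a we get {y}; from P→ε we get {ε}. So FIRST(P) = {ε, x, y, z}.
FIRST(T'): from T'→R P we get {ε, x, y, z}. So FIRST(T') = {ε, x, y, z}.
FIRST(P R T' R): take FIRST of each symbol in turn, carrying on past any symbol whose FIRST contains ε; result {ε, x, y, z}.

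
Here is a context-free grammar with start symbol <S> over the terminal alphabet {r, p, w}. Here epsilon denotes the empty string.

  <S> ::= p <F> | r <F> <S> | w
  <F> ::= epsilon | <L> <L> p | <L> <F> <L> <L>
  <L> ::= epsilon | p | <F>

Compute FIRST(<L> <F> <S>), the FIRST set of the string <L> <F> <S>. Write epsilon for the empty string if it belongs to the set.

{p, r, w}

FIRST(<S>): from <S>::=p <F> we get {p}; from <S>::=r <F> <S> we get {r}; from <S>::=w we get {w}. So FIRST(<S>) = {p, r, w}.
FIRST(<F>): from <F>::=epsilon we get {epsilon}; from <F>::=<L> <L> p we get {p}; from <F>::=<L> <F> <L> <L> we get {epsilon, p}. So FIRST(<F>) = {epsilon, p}.
FIRST(<L>): from <L>::=epsilon we get {epsilon}; from <L>::=p we get {p}; from <L>::=<F> we get {epsilon, p}. So FIRST(<L>) = {epsilon, p}.
FIRST(<L> <F> <S>): take FIRST of each symbol in turn, carrying on past any symbol whose FIRST contains epsilon; result {p, r, w}.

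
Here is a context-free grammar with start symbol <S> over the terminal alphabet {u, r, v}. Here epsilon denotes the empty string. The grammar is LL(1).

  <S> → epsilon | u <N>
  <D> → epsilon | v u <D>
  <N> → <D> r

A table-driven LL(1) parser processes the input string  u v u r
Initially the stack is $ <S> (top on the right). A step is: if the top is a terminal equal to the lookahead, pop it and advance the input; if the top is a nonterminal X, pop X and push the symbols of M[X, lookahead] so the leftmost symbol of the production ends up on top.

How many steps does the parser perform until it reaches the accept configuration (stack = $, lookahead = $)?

8

step 1: stack=$ <S>  input=u v u r $  — expand <S> → u <N>
step 2: stack=$ <N> u  input=u v u r $  — match u
step 3: stack=$ <N>  input=v u r $  — expand <N> → <D> r
step 4: stack=$ r <D>  input=v u r $  — expand <D> → v u <D>
step 5: stack=$ r <D> u v  input=v u r $  — match v
step 6: stack=$ r <D> u  input=u r $  — match u
step 7: stack=$ r <D>  input=r $  — expand <D> → epsilon
step 8: stack=$ r  input=r $  — match r
Accept reached after 8 steps.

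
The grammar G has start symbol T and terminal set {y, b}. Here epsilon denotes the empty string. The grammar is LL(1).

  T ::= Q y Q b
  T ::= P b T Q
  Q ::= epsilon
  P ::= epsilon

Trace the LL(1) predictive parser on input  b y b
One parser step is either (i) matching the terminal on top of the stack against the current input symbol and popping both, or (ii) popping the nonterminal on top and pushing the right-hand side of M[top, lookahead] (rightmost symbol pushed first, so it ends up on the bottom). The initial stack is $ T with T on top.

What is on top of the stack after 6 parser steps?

Q

step 1: stack=$ T  input=b y b $  — expand T ::= P b T Q
step 2: stack=$ Q T b P  input=b y b $  — expand P ::= epsilon
step 3: stack=$ Q T b  input=b y b $  — match b
step 4: stack=$ Q T  input=y b $  — expand T ::= Q y Q b
step 5: stack=$ Q b Q y Q  input=y b $  — expand Q ::= epsilon
step 6: stack=$ Q b Q y  input=y b $  — match y
Stack after step 6: $ Q b Q (top = Q).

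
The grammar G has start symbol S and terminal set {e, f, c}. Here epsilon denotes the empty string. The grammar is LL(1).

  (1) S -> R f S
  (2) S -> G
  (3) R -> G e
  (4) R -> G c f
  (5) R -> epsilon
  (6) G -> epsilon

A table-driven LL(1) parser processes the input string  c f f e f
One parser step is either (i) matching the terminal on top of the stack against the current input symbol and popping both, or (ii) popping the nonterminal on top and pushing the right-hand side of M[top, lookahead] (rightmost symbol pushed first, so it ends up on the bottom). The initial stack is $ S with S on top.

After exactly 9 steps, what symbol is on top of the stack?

e

step 1: stack=$ S  input=c f f e f $  — expand S -> R f S
step 2: stack=$ S f R  input=c f f e f $  — expand R -> G c f
step 3: stack=$ S f f c G  input=c f f e f $  — expand G -> epsilon
step 4: stack=$ S f f c  input=c f f e f $  — match c
step 5: stack=$ S f f  input=f f e f $  — match f
step 6: stack=$ S f  input=f e f $  — match f
step 7: stack=$ S  input=e f $  — expand S -> R f S
step 8: stack=$ S f R  input=e f $  — expand R -> G e
step 9: stack=$ S f e G  input=e f $  — expand G -> epsilon
Stack after step 9: $ S f e (top = e).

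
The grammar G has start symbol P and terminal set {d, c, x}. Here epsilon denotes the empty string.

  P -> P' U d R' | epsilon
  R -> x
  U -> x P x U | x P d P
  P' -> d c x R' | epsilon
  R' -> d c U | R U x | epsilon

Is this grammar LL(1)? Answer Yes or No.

No

FIRST(P) = {epsilon, d, x}
FIRST(R) = {x}
FIRST(U) = {x}
FIRST(P') = {epsilon, d}
FIRST(R') = {epsilon, d, x}
FOLLOW(P) = {$, d, x}
FOLLOW(R) = {x}
FOLLOW(U) = {$, d, x}
FOLLOW(P') = {x}
FOLLOW(R') = {$, d, x}
Cell M[P, d] receives both P -> P' U d R' and P -> epsilon — the grammar is not LL(1).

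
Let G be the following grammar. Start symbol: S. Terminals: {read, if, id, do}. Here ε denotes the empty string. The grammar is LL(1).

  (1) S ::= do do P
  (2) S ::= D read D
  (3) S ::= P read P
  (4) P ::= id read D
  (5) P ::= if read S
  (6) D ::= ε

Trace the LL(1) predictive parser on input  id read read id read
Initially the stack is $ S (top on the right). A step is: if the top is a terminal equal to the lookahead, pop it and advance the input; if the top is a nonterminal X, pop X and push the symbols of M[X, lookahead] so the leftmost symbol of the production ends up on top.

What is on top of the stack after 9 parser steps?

D

     Stack               Input                   Action
  1  $ S                 id read read id read $  expand S ::= P read P
  2  $ P read P          id read read id read $  expand P ::= id read D
  3  $ P read D read id  id read read id read $  match id
  4  $ P read D read     read read id read $     match read
  5  $ P read D          read id read $          expand D ::= ε
  6  $ P read            read id read $          match read
  7  $ P                 id read $               expand P ::= id read D
  8  $ D read id         id read $               match id
  9  $ D read            read $                  match read
Stack after step 9: $ D (top = D).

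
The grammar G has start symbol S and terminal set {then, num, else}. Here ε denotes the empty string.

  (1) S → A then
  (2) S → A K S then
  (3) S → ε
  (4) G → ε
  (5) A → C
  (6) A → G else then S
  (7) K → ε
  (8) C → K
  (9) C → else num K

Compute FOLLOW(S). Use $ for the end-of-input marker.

FIRST(G) = {ε}
FIRST(K) = {ε}
FIRST(C) = {ε, else}  (via K)
FIRST(A) = {ε, else}  (via C, G else then S)
FIRST(S) = {ε, else, then}  (via A then, A K S then)
FOLLOW(S) includes $ since S is the start symbol.
FOLLOW(G): in A→G else then S, G is followed by else then S with FIRST {else}. Thus FOLLOW(G) = {else}.
FOLLOW(A): in S→A then, A is followed by then with FIRST {then}; in S→A K S then, A is followed by K S then with FIRST {else, then}. Thus FOLLOW(A) = {else, then}.
FOLLOW(S): in S→A K S then, S is followed by then with FIRST {then}; in A→G else then S, the suffix after S is empty, so FOLLOW(S) ⊇ FOLLOW(A) = {else, then}. Thus FOLLOW(S) = {$, else, then}.
FOLLOW(C): in A→C, the suffix after C is empty, so FOLLOW(C) ⊇ FOLLOW(A) = {else, then}. Thus FOLLOW(C) = {else, then}.
FOLLOW(K): in S→A K S then, K is followed by S then with FIRST {else, then}; in C→K, the suffix after K is empty, so FOLLOW(K) ⊇ FOLLOW(C) = {else, then}; in C→else num K, the suffix after K is empty, so FOLLOW(K) ⊇ FOLLOW(C) = {else, then}. Thus FOLLOW(K) = {else, then}.

{$, else, then}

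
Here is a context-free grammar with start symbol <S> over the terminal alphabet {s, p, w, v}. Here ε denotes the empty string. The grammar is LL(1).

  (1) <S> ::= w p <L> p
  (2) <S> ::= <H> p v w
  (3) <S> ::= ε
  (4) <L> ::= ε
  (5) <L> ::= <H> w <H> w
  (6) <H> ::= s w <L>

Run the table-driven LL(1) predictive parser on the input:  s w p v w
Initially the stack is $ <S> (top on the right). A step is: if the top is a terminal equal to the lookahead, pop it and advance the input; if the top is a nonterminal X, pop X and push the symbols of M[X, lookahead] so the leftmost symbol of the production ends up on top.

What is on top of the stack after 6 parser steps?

v

step 1: stack=$ <S>  input=s w p v w $  — expand <S> ::= <H> p v w
step 2: stack=$ w v p <H>  input=s w p v w $  — expand <H> ::= s w <L>
step 3: stack=$ w v p <L> w s  input=s w p v w $  — match s
step 4: stack=$ w v p <L> w  input=w p v w $  — match w
step 5: stack=$ w v p <L>  input=p v w $  — expand <L> ::= ε
step 6: stack=$ w v p  input=p v w $  — match p
Stack after step 6: $ w v (top = v).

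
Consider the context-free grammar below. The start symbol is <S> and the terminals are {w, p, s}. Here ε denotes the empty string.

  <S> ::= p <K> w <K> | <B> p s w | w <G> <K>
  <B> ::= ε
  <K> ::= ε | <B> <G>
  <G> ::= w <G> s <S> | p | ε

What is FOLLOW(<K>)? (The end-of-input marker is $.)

{$, p, s, w}

FIRST(<B>) = {ε}
FIRST(<G>) = {ε, p, w}
FIRST(<S>) = {p, w}  (via <B> p s w)
FIRST(<K>) = {ε, p, w}  (via <B> <G>)
FOLLOW(<S>) includes $ since <S> is the start symbol.
FOLLOW(<S>): in <G>::=w <G> s <S>, the suffix after <S> is empty, so FOLLOW(<S>) ⊇ FOLLOW(<G>) = {$, p, s, w}. Thus FOLLOW(<S>) = {$, p, s, w}.
FOLLOW(<K>): in <S>::=p <K> w <K> (occurrence 1), <K> is followed by w <K> with FIRST {w}; in <S>::=p <K> w <K> (occurrence 2), the suffix after <K> is empty, so FOLLOW(<K>) ⊇ FOLLOW(<S>) = {$, p, s, w}; in <S>::=w <G> <K>, the suffix after <K> is empty, so FOLLOW(<K>) ⊇ FOLLOW(<S>) = {$, p, s, w}. Thus FOLLOW(<K>) = {$, p, s, w}.
FOLLOW(<B>): in <S>::=<B> p s w, <B> is followed by p s w with FIRST {p}; in <K>::=<B> <G>, <B> is followed by <G> with FIRST {ε, p, w}; in <K>::=<B> <G>, the suffix after <B> is nullable, so FOLLOW(<B>) ⊇ FOLLOW(<K>) = {$, p, s, w}. Thus FOLLOW(<B>) = {$, p, s, w}.
FOLLOW(<G>): in <S>::=w <G> <K>, <G> is followed by <K> with FIRST {ε, p, w}; in <S>::=w <G> <K>, the suffix after <G> is nullable, so FOLLOW(<G>) ⊇ FOLLOW(<S>) = {$, p, s, w}; in <K>::=<B> <G>, the suffix after <G> is empty, so FOLLOW(<G>) ⊇ FOLLOW(<K>) = {$, p, s, w}; in <G>::=w <G> s <S>, <G> is followed by s <S> with FIRST {s}. Thus FOLLOW(<G>) = {$, p, s, w}.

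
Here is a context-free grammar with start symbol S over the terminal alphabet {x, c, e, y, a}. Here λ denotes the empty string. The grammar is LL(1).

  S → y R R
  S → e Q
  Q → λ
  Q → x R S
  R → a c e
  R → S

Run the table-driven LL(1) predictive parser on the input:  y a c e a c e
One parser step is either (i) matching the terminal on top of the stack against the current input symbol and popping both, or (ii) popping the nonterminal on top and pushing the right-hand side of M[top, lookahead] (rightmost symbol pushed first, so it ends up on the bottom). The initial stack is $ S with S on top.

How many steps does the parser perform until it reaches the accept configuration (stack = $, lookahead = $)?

10

      Stack      Input            Action
   1  $ S        y a c e a c e $  expand S → y R R
   2  $ R R y    y a c e a c e $  match y
   3  $ R R      a c e a c e $    expand R → a c e
   4  $ R e c a  a c e a c e $    match a
   5  $ R e c    c e a c e $      match c
   6  $ R e      e a c e $        match e
   7  $ R        a c e $          expand R → a c e
   8  $ e c a    a c e $          match a
   9  $ e c      c e $            match c
  10  $ e        e $              match e
Accept reached after 10 steps.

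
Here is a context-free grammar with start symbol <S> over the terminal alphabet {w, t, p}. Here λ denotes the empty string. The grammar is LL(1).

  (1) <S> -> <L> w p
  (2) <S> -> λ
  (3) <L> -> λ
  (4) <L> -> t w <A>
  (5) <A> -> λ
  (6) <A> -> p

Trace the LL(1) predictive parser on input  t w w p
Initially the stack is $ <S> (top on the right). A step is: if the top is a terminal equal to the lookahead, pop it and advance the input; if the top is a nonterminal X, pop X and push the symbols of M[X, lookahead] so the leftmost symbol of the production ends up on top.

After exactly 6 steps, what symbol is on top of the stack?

p

step 1: stack=$ <S>  input=t w w p $  — expand <S> -> <L> w p
step 2: stack=$ p w <L>  input=t w w p $  — expand <L> -> t w <A>
step 3: stack=$ p w <A> w t  input=t w w p $  — match t
step 4: stack=$ p w <A> w  input=w w p $  — match w
step 5: stack=$ p w <A>  input=w p $  — expand <A> -> λ
step 6: stack=$ p w  input=w p $  — match w
Stack after step 6: $ p (top = p).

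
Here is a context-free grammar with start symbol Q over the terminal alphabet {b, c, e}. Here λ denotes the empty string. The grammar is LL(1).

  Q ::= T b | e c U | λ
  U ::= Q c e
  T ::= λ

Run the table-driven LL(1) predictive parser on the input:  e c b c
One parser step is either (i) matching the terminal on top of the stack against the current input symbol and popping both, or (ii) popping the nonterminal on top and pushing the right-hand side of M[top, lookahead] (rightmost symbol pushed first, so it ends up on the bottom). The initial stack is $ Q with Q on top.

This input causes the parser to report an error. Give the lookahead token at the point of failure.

step 1: stack=$ Q  input=e c b c $  — expand Q ::= e c U
step 2: stack=$ U c e  input=e c b c $  — match e
step 3: stack=$ U c  input=c b c $  — match c
step 4: stack=$ U  input=b c $  — expand U ::= Q c e
step 5: stack=$ e c Q  input=b c $  — expand Q ::= T b
step 6: stack=$ e c b T  input=b c $  — expand T ::= λ
step 7: stack=$ e c b  input=b c $  — match b
step 8: stack=$ e c  input=c $  — match c
step 9: stack=$ e  input=$  — error: top is terminal e but lookahead is $

$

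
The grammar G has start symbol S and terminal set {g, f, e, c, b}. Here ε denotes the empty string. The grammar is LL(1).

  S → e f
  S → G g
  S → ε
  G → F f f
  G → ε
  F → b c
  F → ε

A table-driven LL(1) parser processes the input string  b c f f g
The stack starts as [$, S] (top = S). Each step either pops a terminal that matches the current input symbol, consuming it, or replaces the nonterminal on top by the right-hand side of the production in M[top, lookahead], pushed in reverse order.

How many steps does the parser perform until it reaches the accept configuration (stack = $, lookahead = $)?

step 1: stack=$ S  input=b c f f g $  — expand S → G g
step 2: stack=$ g G  input=b c f f g $  — expand G → F f f
step 3: stack=$ g f f F  input=b c f f g $  — expand F → b c
step 4: stack=$ g f f c b  input=b c f f g $  — match b
step 5: stack=$ g f f c  input=c f f g $  — match c
step 6: stack=$ g f f  input=f f g $  — match f
step 7: stack=$ g f  input=f g $  — match f
step 8: stack=$ g  input=g $  — match g
Accept reached after 8 steps.

8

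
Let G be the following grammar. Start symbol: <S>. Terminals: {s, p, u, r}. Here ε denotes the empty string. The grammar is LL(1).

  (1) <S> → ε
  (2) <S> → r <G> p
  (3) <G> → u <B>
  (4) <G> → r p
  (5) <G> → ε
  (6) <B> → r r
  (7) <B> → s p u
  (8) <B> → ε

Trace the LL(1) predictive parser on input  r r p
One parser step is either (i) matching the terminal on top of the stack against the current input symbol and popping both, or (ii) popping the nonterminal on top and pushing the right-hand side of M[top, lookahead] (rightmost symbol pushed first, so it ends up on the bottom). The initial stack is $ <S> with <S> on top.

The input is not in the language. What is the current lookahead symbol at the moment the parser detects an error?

     Stack      Input    Action
  1  $ <S>      r r p $  expand <S> → r <G> p
  2  $ p <G> r  r r p $  match r
  3  $ p <G>    r p $    expand <G> → r p
  4  $ p p r    r p $    match r
  5  $ p p      p $      match p
  6  $ p        $        error: top is terminal p but lookahead is $

$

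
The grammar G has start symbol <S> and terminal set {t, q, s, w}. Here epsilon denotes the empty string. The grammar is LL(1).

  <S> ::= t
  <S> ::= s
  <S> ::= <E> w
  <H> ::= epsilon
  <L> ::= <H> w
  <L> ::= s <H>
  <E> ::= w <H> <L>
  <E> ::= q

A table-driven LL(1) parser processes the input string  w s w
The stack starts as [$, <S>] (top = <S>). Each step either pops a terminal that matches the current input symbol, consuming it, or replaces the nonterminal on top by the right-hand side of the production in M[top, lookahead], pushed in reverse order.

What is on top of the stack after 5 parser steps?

step 1: stack=$ <S>  input=w s w $  — expand <S> ::= <E> w
step 2: stack=$ w <E>  input=w s w $  — expand <E> ::= w <H> <L>
step 3: stack=$ w <L> <H> w  input=w s w $  — match w
step 4: stack=$ w <L> <H>  input=s w $  — expand <H> ::= epsilon
step 5: stack=$ w <L>  input=s w $  — expand <L> ::= s <H>
Stack after step 5: $ w <H> s (top = s).

s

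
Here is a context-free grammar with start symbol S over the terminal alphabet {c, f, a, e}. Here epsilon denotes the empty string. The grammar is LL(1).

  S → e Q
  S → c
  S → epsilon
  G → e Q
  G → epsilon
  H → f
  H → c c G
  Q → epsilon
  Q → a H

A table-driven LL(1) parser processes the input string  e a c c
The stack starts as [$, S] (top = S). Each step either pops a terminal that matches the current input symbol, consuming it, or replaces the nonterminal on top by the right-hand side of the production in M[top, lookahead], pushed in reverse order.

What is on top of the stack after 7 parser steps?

     Stack    Input      Action
  1  $ S      e a c c $  expand S → e Q
  2  $ Q e    e a c c $  match e
  3  $ Q      a c c $    expand Q → a H
  4  $ H a    a c c $    match a
  5  $ H      c c $      expand H → c c G
  6  $ G c c  c c $      match c
  7  $ G c    c $        match c
Stack after step 7: $ G (top = G).

G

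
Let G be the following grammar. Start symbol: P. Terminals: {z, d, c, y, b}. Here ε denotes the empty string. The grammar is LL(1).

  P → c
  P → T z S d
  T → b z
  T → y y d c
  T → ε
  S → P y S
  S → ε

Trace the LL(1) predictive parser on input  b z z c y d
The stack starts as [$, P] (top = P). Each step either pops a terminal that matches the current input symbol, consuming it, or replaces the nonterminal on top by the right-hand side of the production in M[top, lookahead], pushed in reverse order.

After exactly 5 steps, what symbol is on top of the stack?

step 1: stack=$ P  input=b z z c y d $  — expand P → T z S d
step 2: stack=$ d S z T  input=b z z c y d $  — expand T → b z
step 3: stack=$ d S z z b  input=b z z c y d $  — match b
step 4: stack=$ d S z z  input=z z c y d $  — match z
step 5: stack=$ d S z  input=z c y d $  — match z
Stack after step 5: $ d S (top = S).

S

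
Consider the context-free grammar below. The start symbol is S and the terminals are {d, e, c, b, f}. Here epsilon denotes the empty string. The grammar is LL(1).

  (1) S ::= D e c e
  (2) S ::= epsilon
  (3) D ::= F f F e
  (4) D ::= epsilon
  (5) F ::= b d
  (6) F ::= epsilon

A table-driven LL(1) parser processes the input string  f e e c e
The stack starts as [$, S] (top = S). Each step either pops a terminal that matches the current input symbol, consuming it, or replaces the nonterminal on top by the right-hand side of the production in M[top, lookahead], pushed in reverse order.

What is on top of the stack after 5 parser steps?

e

step 1: stack=$ S  input=f e e c e $  — expand S ::= D e c e
step 2: stack=$ e c e D  input=f e e c e $  — expand D ::= F f F e
step 3: stack=$ e c e e F f F  input=f e e c e $  — expand F ::= epsilon
step 4: stack=$ e c e e F f  input=f e e c e $  — match f
step 5: stack=$ e c e e F  input=e e c e $  — expand F ::= epsilon
Stack after step 5: $ e c e e (top = e).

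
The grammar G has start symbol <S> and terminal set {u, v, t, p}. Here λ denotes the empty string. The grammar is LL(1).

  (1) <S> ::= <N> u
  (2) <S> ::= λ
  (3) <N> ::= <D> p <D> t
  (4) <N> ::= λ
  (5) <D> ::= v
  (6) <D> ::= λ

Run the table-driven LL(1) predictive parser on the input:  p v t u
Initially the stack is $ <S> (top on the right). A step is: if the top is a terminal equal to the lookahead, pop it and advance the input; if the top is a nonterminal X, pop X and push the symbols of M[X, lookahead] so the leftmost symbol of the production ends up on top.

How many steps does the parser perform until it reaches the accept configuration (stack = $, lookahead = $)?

8

step 1: stack=$ <S>  input=p v t u $  — expand <S> ::= <N> u
step 2: stack=$ u <N>  input=p v t u $  — expand <N> ::= <D> p <D> t
step 3: stack=$ u t <D> p <D>  input=p v t u $  — expand <D> ::= λ
step 4: stack=$ u t <D> p  input=p v t u $  — match p
step 5: stack=$ u t <D>  input=v t u $  — expand <D> ::= v
step 6: stack=$ u t v  input=v t u $  — match v
step 7: stack=$ u t  input=t u $  — match t
step 8: stack=$ u  input=u $  — match u
Accept reached after 8 steps.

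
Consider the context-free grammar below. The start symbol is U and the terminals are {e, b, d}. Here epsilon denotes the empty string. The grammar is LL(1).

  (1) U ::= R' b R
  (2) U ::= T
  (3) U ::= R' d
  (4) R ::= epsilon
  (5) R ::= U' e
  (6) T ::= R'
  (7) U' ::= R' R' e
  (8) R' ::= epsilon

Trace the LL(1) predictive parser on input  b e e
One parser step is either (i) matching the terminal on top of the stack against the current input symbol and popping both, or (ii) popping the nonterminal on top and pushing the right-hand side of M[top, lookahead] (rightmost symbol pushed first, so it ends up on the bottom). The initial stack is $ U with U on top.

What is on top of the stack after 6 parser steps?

step 1: stack=$ U  input=b e e $  — expand U ::= R' b R
step 2: stack=$ R b R'  input=b e e $  — expand R' ::= epsilon
step 3: stack=$ R b  input=b e e $  — match b
step 4: stack=$ R  input=e e $  — expand R ::= U' e
step 5: stack=$ e U'  input=e e $  — expand U' ::= R' R' e
step 6: stack=$ e e R' R'  input=e e $  — expand R' ::= epsilon
Stack after step 6: $ e e R' (top = R').

R'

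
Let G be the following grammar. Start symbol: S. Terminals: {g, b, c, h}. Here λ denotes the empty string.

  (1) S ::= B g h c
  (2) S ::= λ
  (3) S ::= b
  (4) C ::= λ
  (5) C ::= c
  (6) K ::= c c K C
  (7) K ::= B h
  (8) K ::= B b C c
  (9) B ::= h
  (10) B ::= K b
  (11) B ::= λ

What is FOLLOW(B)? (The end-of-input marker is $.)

FIRST(C): from C::=λ we get {λ}; from C::=c we get {c}. So FIRST(C) = {λ, c}.
FIRST(S): from S::=B g h c we get {b, c, g, h}; from S::=λ we get {λ}; from S::=b we get {b}. So FIRST(S) = {λ, b, c, g, h}.
FIRST(K): from K::=c c K C we get {c}; from K::=B h we get {b, c, h}; from K::=B b C c we get {b, c, h}. So FIRST(K) = {b, c, h}.
FIRST(B): from B::=h we get {h}; from B::=K b we get {b, c, h}; from B::=λ we get {λ}. So FIRST(B) = {λ, b, c, h}.
FOLLOW(S) includes $ since S is the start symbol.
FOLLOW(S): S appears on no right-hand side. Thus FOLLOW(S) = {$}.
FOLLOW(K): in K::=c c K C, K is followed by C with FIRST {λ, c}; in K::=c c K C, the suffix after K is nullable (adds nothing new); in B::=K b, K is followed by b with FIRST {b}. Thus FOLLOW(K) = {b, c}.
FOLLOW(C): in K::=c c K C, the suffix after C is empty, so FOLLOW(C) ⊇ FOLLOW(K) = {b, c}; in K::=B b C c, C is followed by c with FIRST {c}. Thus FOLLOW(C) = {b, c}.
FOLLOW(B): in S::=B g h c, B is followed by g h c with FIRST {g}; in K::=B h, B is followed by h with FIRST {h}; in K::=B b C c, B is followed by b C c with FIRST {b}. Thus FOLLOW(B) = {b, g, h}.

{b, g, h}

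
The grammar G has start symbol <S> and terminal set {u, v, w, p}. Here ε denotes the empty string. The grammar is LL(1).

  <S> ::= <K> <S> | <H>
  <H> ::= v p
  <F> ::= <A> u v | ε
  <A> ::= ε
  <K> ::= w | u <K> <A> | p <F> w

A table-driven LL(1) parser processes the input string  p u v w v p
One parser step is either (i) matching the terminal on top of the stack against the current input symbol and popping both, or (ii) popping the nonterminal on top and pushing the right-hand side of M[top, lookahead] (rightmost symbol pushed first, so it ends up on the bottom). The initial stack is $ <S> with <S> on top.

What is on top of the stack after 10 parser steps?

v

      Stack            Input          Action
   1  $ <S>            p u v w v p $  expand <S> ::= <K> <S>
   2  $ <S> <K>        p u v w v p $  expand <K> ::= p <F> w
   3  $ <S> w <F> p    p u v w v p $  match p
   4  $ <S> w <F>      u v w v p $    expand <F> ::= <A> u v
   5  $ <S> w v u <A>  u v w v p $    expand <A> ::= ε
   6  $ <S> w v u      u v w v p $    match u
   7  $ <S> w v        v w v p $      match v
   8  $ <S> w          w v p $        match w
   9  $ <S>            v p $          expand <S> ::= <H>
  10  $ <H>            v p $          expand <H> ::= v p
Stack after step 10: $ p v (top = v).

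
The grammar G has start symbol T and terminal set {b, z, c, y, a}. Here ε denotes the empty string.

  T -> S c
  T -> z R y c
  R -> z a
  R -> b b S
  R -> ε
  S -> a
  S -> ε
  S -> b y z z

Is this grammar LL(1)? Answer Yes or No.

Yes

FIRST(T) = {a, b, c, z}
FIRST(R) = {ε, b, z}
FIRST(S) = {ε, a, b}
FOLLOW(T) = {$}
FOLLOW(R) = {y}
FOLLOW(S) = {c, y}
Each cell of M receives at most one production.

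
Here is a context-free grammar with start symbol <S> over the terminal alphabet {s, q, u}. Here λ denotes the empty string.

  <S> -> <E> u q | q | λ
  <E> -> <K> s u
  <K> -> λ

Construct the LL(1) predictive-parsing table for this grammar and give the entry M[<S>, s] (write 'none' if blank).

<S> -> <E> u q

FIRST(<K>) = {λ}
FIRST(<E>) = {s}  (via <K> s u)
FIRST(<S>) = {λ, q, s}  (via <E> u q)
FOLLOW(<S>) includes $ since <S> is the start symbol.
FOLLOW(<S>): <S> appears on no right-hand side. Thus FOLLOW(<S>) = {$}.
For <S> -> <E> u q: FIRST(<E> u q) = {s}, so it goes in M[<S>, t] for t ∈ {s}.
For <S> -> q: FIRST(q) = {q}, so it goes in M[<S>, t] for t ∈ {q}.
For <S> -> λ: FIRST(λ) = {λ}, so it goes in M[<S>, t] for t ∈ {}; since λ ∈ FIRST, also for every t ∈ FOLLOW(<S>) = {$}.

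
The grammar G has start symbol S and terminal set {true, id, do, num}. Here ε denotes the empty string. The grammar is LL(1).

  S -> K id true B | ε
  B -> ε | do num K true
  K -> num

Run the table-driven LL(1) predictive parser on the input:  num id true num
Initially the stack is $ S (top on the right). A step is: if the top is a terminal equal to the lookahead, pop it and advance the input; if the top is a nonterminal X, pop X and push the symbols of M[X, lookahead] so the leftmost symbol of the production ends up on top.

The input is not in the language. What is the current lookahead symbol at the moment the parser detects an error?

     Stack            Input              Action
  1  $ S              num id true num $  expand S -> K id true B
  2  $ B true id K    num id true num $  expand K -> num
  3  $ B true id num  num id true num $  match num
  4  $ B true id      id true num $      match id
  5  $ B true         true num $         match true
  6  $ B              num $              error: M[B, num] is empty

num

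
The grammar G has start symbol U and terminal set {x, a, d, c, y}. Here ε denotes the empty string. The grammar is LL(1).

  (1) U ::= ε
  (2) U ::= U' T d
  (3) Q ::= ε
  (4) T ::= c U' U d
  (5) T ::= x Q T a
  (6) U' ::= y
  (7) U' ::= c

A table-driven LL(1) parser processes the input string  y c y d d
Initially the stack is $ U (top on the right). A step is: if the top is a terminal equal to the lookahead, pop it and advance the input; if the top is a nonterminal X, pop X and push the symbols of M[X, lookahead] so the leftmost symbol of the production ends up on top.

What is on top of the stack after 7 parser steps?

U

     Stack         Input        Action
  1  $ U           y c y d d $  expand U ::= U' T d
  2  $ d T U'      y c y d d $  expand U' ::= y
  3  $ d T y       y c y d d $  match y
  4  $ d T         c y d d $    expand T ::= c U' U d
  5  $ d d U U' c  c y d d $    match c
  6  $ d d U U'    y d d $      expand U' ::= y
  7  $ d d U y     y d d $      match y
Stack after step 7: $ d d U (top = U).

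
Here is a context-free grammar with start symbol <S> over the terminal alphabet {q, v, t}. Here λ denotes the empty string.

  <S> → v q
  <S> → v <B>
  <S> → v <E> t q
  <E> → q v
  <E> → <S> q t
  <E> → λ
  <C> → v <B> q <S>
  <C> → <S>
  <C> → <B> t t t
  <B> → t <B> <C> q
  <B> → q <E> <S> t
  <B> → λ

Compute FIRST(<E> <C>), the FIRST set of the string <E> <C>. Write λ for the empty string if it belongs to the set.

{q, t, v}

FIRST(<S>): from <S>→v q we get {v}; from <S>→v <B> we get {v}; from <S>→v <E> t q we get {v}. So FIRST(<S>) = {v}.
FIRST(<B>): from <B>→t <B> <C> q we get {t}; from <B>→q <E> <S> t we get {q}; from <B>→λ we get {λ}. So FIRST(<B>) = {λ, q, t}.
FIRST(<E>): from <E>→q v we get {q}; from <E>→<S> q t we get {v}; from <E>→λ we get {λ}. So FIRST(<E>) = {λ, q, v}.
FIRST(<C>): from <C>→v <B> q <S> we get {v}; from <C>→<S> we get {v}; from <C>→<B> t t t we get {q, t}. So FIRST(<C>) = {q, t, v}.
FIRST(<E> <C>): take FIRST of each symbol in turn, carrying on past any symbol whose FIRST contains λ; result {q, t, v}.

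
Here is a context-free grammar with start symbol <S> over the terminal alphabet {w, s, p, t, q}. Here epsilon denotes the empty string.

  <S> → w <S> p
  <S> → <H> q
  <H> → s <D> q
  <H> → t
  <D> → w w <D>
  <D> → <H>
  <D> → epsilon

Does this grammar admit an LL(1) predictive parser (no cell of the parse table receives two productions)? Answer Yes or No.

FIRST(<S>) = {s, t, w}
FIRST(<H>) = {s, t}
FIRST(<D>) = {epsilon, s, t, w}
FOLLOW(<S>) = {$, p}
FOLLOW(<H>) = {q}
FOLLOW(<D>) = {q}
Each cell of M receives at most one production.

Yes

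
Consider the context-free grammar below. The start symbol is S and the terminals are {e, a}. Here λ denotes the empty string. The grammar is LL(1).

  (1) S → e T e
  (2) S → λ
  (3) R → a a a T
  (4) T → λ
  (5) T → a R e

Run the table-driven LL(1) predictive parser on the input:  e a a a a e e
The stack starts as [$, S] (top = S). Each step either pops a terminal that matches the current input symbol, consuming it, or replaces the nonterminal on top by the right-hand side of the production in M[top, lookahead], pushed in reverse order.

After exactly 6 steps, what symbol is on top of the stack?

     Stack          Input            Action
  1  $ S            e a a a a e e $  expand S → e T e
  2  $ e T e        e a a a a e e $  match e
  3  $ e T          a a a a e e $    expand T → a R e
  4  $ e e R a      a a a a e e $    match a
  5  $ e e R        a a a e e $      expand R → a a a T
  6  $ e e T a a a  a a a e e $      match a
Stack after step 6: $ e e T a a (top = a).

a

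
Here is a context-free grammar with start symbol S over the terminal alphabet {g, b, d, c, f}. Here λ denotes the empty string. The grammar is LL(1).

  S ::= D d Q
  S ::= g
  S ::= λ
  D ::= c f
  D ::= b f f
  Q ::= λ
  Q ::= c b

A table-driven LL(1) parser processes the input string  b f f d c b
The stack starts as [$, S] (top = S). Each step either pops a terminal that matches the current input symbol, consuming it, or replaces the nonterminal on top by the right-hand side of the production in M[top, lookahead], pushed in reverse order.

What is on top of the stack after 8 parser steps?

b

     Stack        Input          Action
  1  $ S          b f f d c b $  expand S ::= D d Q
  2  $ Q d D      b f f d c b $  expand D ::= b f f
  3  $ Q d f f b  b f f d c b $  match b
  4  $ Q d f f    f f d c b $    match f
  5  $ Q d f      f d c b $      match f
  6  $ Q d        d c b $        match d
  7  $ Q          c b $          expand Q ::= c b
  8  $ b c        c b $          match c
Stack after step 8: $ b (top = b).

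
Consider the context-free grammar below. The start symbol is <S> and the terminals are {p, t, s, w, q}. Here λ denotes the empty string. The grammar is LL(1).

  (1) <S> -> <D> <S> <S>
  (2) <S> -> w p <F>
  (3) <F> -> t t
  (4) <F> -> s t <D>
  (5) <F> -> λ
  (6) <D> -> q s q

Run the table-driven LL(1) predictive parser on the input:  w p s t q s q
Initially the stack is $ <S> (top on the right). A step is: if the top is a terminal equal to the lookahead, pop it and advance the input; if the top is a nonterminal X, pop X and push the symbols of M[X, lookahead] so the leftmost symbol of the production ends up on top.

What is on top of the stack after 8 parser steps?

step 1: stack=$ <S>  input=w p s t q s q $  — expand <S> -> w p <F>
step 2: stack=$ <F> p w  input=w p s t q s q $  — match w
step 3: stack=$ <F> p  input=p s t q s q $  — match p
step 4: stack=$ <F>  input=s t q s q $  — expand <F> -> s t <D>
step 5: stack=$ <D> t s  input=s t q s q $  — match s
step 6: stack=$ <D> t  input=t q s q $  — match t
step 7: stack=$ <D>  input=q s q $  — expand <D> -> q s q
step 8: stack=$ q s q  input=q s q $  — match q
Stack after step 8: $ q s (top = s).

s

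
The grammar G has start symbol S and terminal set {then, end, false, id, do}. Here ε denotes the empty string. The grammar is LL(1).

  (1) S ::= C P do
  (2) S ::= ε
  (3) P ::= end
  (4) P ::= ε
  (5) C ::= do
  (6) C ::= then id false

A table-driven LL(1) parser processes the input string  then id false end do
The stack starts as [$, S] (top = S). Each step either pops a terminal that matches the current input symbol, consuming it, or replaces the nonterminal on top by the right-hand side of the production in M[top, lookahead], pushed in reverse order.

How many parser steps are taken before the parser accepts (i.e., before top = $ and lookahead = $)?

8

step 1: stack=$ S  input=then id false end do $  — expand S ::= C P do
step 2: stack=$ do P C  input=then id false end do $  — expand C ::= then id false
step 3: stack=$ do P false id then  input=then id false end do $  — match then
step 4: stack=$ do P false id  input=id false end do $  — match id
step 5: stack=$ do P false  input=false end do $  — match false
step 6: stack=$ do P  input=end do $  — expand P ::= end
step 7: stack=$ do end  input=end do $  — match end
step 8: stack=$ do  input=do $  — match do
Accept reached after 8 steps.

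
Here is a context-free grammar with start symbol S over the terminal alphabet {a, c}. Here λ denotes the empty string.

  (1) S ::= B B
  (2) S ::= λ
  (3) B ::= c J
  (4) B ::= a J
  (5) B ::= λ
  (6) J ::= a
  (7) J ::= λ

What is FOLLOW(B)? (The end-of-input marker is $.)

{$, a, c}

FIRST(B) = {λ, a, c}
FIRST(J) = {λ, a}
FIRST(S) = {λ, a, c}  (via B B)
FOLLOW(S) includes $ since S is the start symbol.
FOLLOW(S): S appears on no right-hand side. Thus FOLLOW(S) = {$}.
FOLLOW(B): in S::=B B (occurrence 1), B is followed by B with FIRST {λ, a, c}; in S::=B B (occurrence 1), the suffix after B is nullable, so FOLLOW(B) ⊇ FOLLOW(S) = {$}; in S::=B B (occurrence 2), the suffix after B is empty, so FOLLOW(B) ⊇ FOLLOW(S) = {$}. Thus FOLLOW(B) = {$, a, c}.
FOLLOW(J): in B::=c J, the suffix after J is empty, so FOLLOW(J) ⊇ FOLLOW(B) = {$, a, c}; in B::=a J, the suffix after J is empty, so FOLLOW(J) ⊇ FOLLOW(B) = {$, a, c}. Thus FOLLOW(J) = {$, a, c}.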